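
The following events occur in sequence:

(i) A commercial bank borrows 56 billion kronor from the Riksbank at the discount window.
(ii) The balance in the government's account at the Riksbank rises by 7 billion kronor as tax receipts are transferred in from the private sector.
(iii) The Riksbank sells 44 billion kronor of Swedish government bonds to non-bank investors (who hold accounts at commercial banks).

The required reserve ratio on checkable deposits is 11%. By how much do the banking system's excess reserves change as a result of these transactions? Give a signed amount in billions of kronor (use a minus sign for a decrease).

+10.61 billion

Discount-window loan 56 billion kronor: reserves +56B, deposits 0.
Government account inflow 7 billion kronor: reserves −7B, deposits −7B.
Asset sale (to non-banks) 44 billion kronor: reserves −44B, deposits −44B.
Totals: Δreserves = +5B, Δdeposits = −51B.
Δrequired reserves = 11% × −51B = −5.61B.
Δexcess reserves = Δreserves − Δrequired = +5B − (−5.61B) = +10.61 billion.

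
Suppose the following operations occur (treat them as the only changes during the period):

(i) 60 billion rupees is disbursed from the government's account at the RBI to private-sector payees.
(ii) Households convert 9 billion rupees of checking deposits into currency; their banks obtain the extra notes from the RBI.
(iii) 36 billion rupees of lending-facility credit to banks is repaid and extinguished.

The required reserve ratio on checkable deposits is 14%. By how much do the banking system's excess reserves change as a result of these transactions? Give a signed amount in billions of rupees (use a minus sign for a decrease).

+7.86 billion

Government spending 60 billion rupees: reserves +60B, deposits +60B.
Currency withdrawal 9 billion rupees: reserves −9B, deposits −9B.
Discount-window repayment 36 billion rupees: reserves −36B, deposits 0.
Totals: Δreserves = +15B, Δdeposits = +51B.
Δrequired reserves = 14% × +51B = +7.14B.
Δexcess reserves = Δreserves − Δrequired = +15B − (+7.14B) = +7.86 billion.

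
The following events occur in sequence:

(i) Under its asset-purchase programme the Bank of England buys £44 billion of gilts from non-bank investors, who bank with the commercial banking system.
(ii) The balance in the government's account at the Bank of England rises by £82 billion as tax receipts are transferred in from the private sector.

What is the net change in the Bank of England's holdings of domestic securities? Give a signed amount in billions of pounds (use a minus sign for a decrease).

+£44 billion

Asset purchase (from non-banks) £44 billion: securities added to the Bank of England's portfolio → +£44B.
Government account inflow £82 billion: the Bank of England's securities portfolio is untouched → 0.
Net: 44 + 0 = +£44 billion.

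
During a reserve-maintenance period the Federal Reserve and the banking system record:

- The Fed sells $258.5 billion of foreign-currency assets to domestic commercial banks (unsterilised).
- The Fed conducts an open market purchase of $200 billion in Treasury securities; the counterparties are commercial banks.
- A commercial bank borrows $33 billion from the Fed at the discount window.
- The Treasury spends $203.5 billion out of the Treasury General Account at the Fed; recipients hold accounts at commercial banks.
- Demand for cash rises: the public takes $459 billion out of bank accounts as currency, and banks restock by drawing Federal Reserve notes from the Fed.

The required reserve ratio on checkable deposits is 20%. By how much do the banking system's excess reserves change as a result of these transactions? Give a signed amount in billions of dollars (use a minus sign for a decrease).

FX sale $258.5 billion: reserves −$258.5B, deposits 0.
OMO purchase (from banks) $200 billion: reserves +$200B, deposits 0.
Discount-window loan $33 billion: reserves +$33B, deposits 0.
Government spending $203.5 billion: reserves +$203.5B, deposits +$203.5B.
Currency withdrawal $459 billion: reserves −$459B, deposits −$459B.
Totals: Δreserves = −$281B, Δdeposits = −$255.5B.
Δrequired reserves = 20% × −$255.5B = −$51.1B.
Δexcess reserves = Δreserves − Δrequired = −$281B − (−$51.1B) = -$229.9 billion.

-$229.9 billion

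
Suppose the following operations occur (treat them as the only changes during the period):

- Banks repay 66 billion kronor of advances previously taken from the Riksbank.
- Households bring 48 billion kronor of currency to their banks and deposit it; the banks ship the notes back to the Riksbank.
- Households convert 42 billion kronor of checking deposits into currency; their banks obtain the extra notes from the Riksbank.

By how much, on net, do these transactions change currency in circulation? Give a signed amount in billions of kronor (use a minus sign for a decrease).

-6 billion

Discount-window repayment 66 billion kronor: no currency enters or leaves circulation → 0.
Currency deposit 48 billion kronor: notes return to the central bank → −48B.
Currency withdrawal 42 billion kronor: notes leave the central bank → +42B.
Net: 0 − 48 + 42 = -6 billion.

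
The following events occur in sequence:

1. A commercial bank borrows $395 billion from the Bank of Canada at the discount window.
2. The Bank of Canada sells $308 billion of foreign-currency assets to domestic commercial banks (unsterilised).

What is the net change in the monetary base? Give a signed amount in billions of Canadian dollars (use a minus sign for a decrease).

Bank of Canada balance sheet:
  Assets:      Loans to banks +$395B, Foreign assets −$308B
  Liabilities: Bank reserves +$87B
Monetary base = currency + reserves: 0 + (+$87B) = +$87 billion.

+$87 billion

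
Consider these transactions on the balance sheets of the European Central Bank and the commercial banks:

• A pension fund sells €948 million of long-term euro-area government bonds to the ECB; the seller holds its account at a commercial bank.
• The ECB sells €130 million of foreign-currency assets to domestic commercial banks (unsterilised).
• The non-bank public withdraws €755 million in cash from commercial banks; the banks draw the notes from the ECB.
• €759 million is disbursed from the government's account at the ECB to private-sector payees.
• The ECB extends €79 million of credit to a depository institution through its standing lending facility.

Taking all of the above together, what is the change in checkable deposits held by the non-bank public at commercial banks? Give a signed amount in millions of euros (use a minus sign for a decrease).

Asset purchase (from non-banks) €948 million: non-bank counterparties' bank balances rise → +€948M.
FX sale €130 million: the counterparty is a bank, so public deposits are unchanged → 0.
Currency withdrawal €755 million: non-bank counterparties' bank balances fall → −€755M.
Government spending €759 million: non-bank counterparties' bank balances rise → +€759M.
Discount-window loan €79 million: the counterparty is a bank, so public deposits are unchanged → 0.
Net: 948 + 0 − 755 + 759 + 0 = +€952 million.

+€952 million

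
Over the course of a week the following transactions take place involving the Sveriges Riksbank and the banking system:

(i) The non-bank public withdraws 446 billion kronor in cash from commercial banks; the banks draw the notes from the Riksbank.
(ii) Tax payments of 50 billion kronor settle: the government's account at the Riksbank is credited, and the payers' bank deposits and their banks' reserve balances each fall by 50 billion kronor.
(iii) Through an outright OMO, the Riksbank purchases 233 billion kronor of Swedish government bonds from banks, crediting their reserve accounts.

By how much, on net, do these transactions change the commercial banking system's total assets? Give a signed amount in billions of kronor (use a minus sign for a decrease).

Currency withdrawal 446 billion kronor: bank balance sheets shrink → −446B.
Government account inflow 50 billion kronor: bank balance sheets shrink → −50B.
OMO purchase (from banks) 233 billion kronor: just an asset swap on bank balance sheets → 0.
Net: −446 − 50 + 0 = -496 billion.

-496 billion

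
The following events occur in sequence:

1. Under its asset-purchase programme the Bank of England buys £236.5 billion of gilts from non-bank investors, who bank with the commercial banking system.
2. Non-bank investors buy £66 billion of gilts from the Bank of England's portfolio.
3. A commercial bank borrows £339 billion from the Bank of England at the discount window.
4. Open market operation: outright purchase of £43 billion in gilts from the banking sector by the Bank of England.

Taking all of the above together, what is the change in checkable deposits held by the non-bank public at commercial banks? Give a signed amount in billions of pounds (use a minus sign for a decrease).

+£170.5 billion

Bank of England balance sheet:
  Assets:      Securities +£213.5B, Loans to banks +£339B
  Liabilities: Bank reserves +£552.5B
Commercial banking system:
  Assets:      Reserves at CB +£552.5B, Securities −£43B
  Liabilities: Checkable deposits +£170.5B, Borrowings from CB +£339B
So the change in checkable deposits held by the non-bank public at commercial banks is +£170.5 billion.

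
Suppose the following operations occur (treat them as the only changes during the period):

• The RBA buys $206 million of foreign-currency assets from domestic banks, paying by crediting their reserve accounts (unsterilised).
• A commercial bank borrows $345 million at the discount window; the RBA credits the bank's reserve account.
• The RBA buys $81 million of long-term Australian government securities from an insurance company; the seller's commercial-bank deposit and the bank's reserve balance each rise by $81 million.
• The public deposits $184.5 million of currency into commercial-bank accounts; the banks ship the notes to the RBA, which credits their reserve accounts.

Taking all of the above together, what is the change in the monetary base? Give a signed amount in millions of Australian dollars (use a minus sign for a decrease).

RBA balance sheet:
  Assets:      Securities +$81M, Loans to banks +$345M, Foreign assets +$206M
  Liabilities: Bank reserves +$816.5M, Currency in circulation −$184.5M
Commercial banking system:
  Assets:      Reserves at CB +$816.5M, Foreign assets −$206M
  Liabilities: Checkable deposits +$265.5M, Borrowings from CB +$345M
Monetary base = currency + reserves: −$184.5M + (+$816.5M) = +$632 million.

+$632 million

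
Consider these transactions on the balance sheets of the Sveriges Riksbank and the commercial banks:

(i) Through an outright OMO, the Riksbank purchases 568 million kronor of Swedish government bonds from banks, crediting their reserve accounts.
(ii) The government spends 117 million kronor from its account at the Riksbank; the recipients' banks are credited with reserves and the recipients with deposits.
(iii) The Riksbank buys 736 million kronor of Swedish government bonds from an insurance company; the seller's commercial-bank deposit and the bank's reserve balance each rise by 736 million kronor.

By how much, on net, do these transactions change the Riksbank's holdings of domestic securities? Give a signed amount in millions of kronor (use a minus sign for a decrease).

OMO purchase (from banks) 568 million kronor: securities added to the Riksbank's portfolio → +568M.
Government spending 117 million kronor: the Riksbank's securities portfolio is untouched → 0.
Asset purchase (from non-banks) 736 million kronor: securities added to the Riksbank's portfolio → +736M.
Net: 568 + 0 + 736 = +1304 million.

+1304 million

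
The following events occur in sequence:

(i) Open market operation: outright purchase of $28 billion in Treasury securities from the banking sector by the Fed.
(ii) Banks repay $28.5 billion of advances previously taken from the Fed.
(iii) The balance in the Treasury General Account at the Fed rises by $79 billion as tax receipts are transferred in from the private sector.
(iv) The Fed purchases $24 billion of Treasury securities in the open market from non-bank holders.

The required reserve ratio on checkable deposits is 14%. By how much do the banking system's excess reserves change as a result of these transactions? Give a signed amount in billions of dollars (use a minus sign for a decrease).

OMO purchase (from banks) $28 billion: reserves +$28B, deposits 0.
Discount-window repayment $28.5 billion: reserves −$28.5B, deposits 0.
Government account inflow $79 billion: reserves −$79B, deposits −$79B.
Asset purchase (from non-banks) $24 billion: reserves +$24B, deposits +$24B.
Totals: Δreserves = −$55.5B, Δdeposits = −$55B.
Δrequired reserves = 14% × −$55B = −$7.7B.
Δexcess reserves = Δreserves − Δrequired = −$55.5B − (−$7.7B) = -$47.8 billion.

-$47.8 billion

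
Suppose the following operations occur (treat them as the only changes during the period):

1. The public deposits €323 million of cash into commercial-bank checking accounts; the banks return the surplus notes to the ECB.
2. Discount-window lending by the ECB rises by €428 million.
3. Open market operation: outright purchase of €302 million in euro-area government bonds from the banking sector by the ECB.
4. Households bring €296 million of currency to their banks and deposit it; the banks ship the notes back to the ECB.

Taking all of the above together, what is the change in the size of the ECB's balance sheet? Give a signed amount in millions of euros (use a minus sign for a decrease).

+€730 million

ECB balance sheet:
  Assets:      Securities +€302M, Loans to banks +€428M
  Liabilities: Bank reserves +€1349M, Currency in circulation −€619M
Commercial banking system:
  Assets:      Reserves at CB +€1349M, Securities −€302M
  Liabilities: Checkable deposits +€619M, Borrowings from CB +€428M
Change in total ECB assets = +€730 million.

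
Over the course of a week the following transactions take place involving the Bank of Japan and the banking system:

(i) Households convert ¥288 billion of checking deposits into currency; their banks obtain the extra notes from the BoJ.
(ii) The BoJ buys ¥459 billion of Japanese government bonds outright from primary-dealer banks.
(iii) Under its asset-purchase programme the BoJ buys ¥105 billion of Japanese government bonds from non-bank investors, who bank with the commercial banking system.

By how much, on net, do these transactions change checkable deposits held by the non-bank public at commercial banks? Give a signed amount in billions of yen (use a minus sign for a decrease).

-¥183 billion

BoJ balance sheet:
  Assets:      Securities +¥564B
  Liabilities: Bank reserves +¥276B, Currency in circulation +¥288B
Commercial banking system:
  Assets:      Reserves at CB +¥276B, Securities −¥459B
  Liabilities: Checkable deposits −¥183B
So the change in checkable deposits held by the non-bank public at commercial banks is -¥183 billion.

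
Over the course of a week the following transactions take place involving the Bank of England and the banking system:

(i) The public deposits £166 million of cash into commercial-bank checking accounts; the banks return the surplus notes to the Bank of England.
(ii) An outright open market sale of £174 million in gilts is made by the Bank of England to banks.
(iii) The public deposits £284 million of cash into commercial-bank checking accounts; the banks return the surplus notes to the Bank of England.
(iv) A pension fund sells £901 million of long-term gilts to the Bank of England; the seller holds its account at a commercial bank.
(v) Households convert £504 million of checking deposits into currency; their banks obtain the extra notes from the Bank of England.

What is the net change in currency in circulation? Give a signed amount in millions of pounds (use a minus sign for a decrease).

+£54 million

Bank of England balance sheet:
  Assets:      Securities +£727M
  Liabilities: Bank reserves +£673M, Currency in circulation +£54M
Commercial banking system:
  Assets:      Reserves at CB +£673M, Securities +£174M
  Liabilities: Checkable deposits +£847M
So the change in currency in circulation is +£54 million.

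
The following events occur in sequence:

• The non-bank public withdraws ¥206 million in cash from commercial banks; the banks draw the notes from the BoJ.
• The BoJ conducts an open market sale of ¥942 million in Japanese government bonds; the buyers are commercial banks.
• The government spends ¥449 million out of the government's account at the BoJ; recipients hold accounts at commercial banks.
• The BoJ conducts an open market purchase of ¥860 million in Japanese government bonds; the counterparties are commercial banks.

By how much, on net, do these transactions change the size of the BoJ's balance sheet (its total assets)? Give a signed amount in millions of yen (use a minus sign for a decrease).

BoJ balance sheet:
  Assets:      Securities −¥82M
  Liabilities: Bank reserves +¥161M, Currency in circulation +¥206M, Government deposits −¥449M
Commercial banking system:
  Assets:      Reserves at CB +¥161M, Securities +¥82M
  Liabilities: Checkable deposits +¥243M
Change in total BoJ assets = -¥82 million.

-¥82 million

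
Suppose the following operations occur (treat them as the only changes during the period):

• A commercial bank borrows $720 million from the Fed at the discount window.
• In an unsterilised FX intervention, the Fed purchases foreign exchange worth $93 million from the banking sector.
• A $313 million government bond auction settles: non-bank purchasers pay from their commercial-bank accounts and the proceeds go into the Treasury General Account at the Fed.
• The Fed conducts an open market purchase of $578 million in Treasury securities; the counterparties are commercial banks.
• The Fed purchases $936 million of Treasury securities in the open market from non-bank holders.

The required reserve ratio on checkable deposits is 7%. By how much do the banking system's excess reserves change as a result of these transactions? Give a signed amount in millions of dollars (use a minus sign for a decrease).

+$1970.39 million

Discount-window loan $720 million: reserves +$720M, deposits 0.
FX purchase $93 million: reserves +$93M, deposits 0.
Government account inflow $313 million: reserves −$313M, deposits −$313M.
OMO purchase (from banks) $578 million: reserves +$578M, deposits 0.
Asset purchase (from non-banks) $936 million: reserves +$936M, deposits +$936M.
Totals: Δreserves = +$2014M, Δdeposits = +$623M.
Δrequired reserves = 7% × +$623M = +$43.61M.
Δexcess reserves = Δreserves − Δrequired = +$2014M − (+$43.61M) = +$1970.39 million.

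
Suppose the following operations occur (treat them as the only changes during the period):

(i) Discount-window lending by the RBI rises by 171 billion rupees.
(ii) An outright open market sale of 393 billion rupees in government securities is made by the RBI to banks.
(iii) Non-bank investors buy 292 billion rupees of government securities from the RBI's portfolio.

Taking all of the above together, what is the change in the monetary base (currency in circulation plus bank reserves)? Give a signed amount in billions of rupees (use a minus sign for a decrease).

Discount-window loan 171 billion rupees: RBI balance sheet expands → +171B.
OMO sale (to banks) 393 billion rupees: RBI balance sheet contracts → −393B.
Asset sale (to non-banks) 292 billion rupees: RBI balance sheet contracts → −292B.
Net: 171 − 393 − 292 = -514 billion.

-514 billion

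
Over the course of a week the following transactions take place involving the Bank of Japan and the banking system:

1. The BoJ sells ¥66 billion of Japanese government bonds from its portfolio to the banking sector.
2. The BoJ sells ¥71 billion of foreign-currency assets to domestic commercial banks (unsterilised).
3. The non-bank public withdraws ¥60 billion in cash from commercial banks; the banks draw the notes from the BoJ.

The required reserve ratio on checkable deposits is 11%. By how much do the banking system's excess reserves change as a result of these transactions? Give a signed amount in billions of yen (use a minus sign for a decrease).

-¥190.4 billion

OMO sale (to banks) ¥66 billion: reserves −¥66B, deposits 0.
FX sale ¥71 billion: reserves −¥71B, deposits 0.
Currency withdrawal ¥60 billion: reserves −¥60B, deposits −¥60B.
Totals: Δreserves = −¥197B, Δdeposits = −¥60B.
Δrequired reserves = 11% × −¥60B = −¥6.6B.
Δexcess reserves = Δreserves − Δrequired = −¥197B − (−¥6.6B) = -¥190.4 billion.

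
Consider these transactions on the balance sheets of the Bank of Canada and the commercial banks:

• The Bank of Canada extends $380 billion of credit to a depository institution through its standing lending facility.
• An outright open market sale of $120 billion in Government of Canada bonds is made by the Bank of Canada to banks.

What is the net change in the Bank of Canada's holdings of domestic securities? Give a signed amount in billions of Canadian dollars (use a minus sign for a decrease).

-$120 billion

Bank of Canada balance sheet:
  Assets:      Securities −$120B, Loans to banks +$380B
  Liabilities: Bank reserves +$260B
Commercial banking system:
  Assets:      Reserves at CB +$260B, Securities +$120B
  Liabilities: Borrowings from CB +$380B
So the change in the Bank of Canada's holdings of domestic securities is -$120 billion.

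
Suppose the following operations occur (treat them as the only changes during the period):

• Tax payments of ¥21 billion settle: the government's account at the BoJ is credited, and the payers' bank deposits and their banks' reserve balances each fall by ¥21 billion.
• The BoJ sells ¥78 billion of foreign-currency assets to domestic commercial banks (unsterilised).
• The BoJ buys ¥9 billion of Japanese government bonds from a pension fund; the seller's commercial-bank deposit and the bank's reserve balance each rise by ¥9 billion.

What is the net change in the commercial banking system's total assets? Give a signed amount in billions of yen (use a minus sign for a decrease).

BoJ balance sheet:
  Assets:      Securities +¥9B, Foreign assets −¥78B
  Liabilities: Bank reserves −¥90B, Government deposits +¥21B
Commercial banking system:
  Assets:      Reserves at CB −¥90B, Foreign assets +¥78B
  Liabilities: Checkable deposits −¥12B
Change in total bank assets = -¥12 billion.

-¥12 billion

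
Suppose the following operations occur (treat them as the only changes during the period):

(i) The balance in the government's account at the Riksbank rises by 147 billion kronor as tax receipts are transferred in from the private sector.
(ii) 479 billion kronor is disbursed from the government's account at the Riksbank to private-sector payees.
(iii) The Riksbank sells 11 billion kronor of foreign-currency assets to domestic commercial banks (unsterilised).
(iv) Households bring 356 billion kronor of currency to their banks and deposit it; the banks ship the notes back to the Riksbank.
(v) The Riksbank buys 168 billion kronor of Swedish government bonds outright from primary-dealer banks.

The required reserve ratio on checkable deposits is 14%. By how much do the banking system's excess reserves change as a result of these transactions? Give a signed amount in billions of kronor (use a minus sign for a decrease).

Government account inflow 147 billion kronor: reserves −147B, deposits −147B.
Government spending 479 billion kronor: reserves +479B, deposits +479B.
FX sale 11 billion kronor: reserves −11B, deposits 0.
Currency deposit 356 billion kronor: reserves +356B, deposits +356B.
OMO purchase (from banks) 168 billion kronor: reserves +168B, deposits 0.
Totals: Δreserves = +845B, Δdeposits = +688B.
Δrequired reserves = 14% × +688B = +96.32B.
Δexcess reserves = Δreserves − Δrequired = +845B − (+96.32B) = +748.68 billion.

+748.68 billion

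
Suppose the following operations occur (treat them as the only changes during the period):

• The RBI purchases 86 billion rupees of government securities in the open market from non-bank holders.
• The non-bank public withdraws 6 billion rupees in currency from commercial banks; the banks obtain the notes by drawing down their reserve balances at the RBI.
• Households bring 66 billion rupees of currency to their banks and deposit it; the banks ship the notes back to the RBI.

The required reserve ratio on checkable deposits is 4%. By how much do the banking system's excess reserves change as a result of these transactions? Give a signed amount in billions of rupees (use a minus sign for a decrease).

+140.16 billion

Asset purchase (from non-banks) 86 billion rupees: reserves +86B, deposits +86B.
Currency withdrawal 6 billion rupees: reserves −6B, deposits −6B.
Currency deposit 66 billion rupees: reserves +66B, deposits +66B.
Totals: Δreserves = +146B, Δdeposits = +146B.
Δrequired reserves = 4% × +146B = +5.84B.
Δexcess reserves = Δreserves − Δrequired = +146B − (+5.84B) = +140.16 billion.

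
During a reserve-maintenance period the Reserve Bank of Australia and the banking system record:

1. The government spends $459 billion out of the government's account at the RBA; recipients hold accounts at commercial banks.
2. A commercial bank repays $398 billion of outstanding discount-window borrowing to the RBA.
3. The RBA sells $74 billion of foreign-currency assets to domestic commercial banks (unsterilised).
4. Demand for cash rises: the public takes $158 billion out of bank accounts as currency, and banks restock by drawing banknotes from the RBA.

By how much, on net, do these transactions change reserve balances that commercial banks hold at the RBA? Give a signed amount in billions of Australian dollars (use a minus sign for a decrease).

RBA balance sheet:
  Assets:      Loans to banks −$398B, Foreign assets −$74B
  Liabilities: Bank reserves −$171B, Currency in circulation +$158B, Government deposits −$459B
So the change in reserve balances that commercial banks hold at the RBA is -$171 billion.

-$171 billion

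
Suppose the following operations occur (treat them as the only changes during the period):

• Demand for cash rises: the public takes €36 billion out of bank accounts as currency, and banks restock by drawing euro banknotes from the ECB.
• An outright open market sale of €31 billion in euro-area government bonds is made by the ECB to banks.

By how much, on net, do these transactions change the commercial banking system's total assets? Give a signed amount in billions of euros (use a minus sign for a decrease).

-€36 billion

Currency withdrawal €36 billion: bank balance sheets shrink → −€36B.
OMO sale (to banks) €31 billion: just an asset swap on bank balance sheets → 0.
Net: −36 + 0 = -€36 billion.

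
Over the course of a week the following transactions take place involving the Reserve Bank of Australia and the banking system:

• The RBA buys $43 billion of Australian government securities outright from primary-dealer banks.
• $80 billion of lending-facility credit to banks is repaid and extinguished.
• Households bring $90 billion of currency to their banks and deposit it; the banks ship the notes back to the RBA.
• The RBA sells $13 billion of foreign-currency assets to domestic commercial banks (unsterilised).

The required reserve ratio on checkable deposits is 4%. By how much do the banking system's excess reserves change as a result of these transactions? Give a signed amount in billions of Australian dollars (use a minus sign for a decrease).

OMO purchase (from banks) $43 billion: reserves +$43B, deposits 0.
Discount-window repayment $80 billion: reserves −$80B, deposits 0.
Currency deposit $90 billion: reserves +$90B, deposits +$90B.
FX sale $13 billion: reserves −$13B, deposits 0.
Totals: Δreserves = +$40B, Δdeposits = +$90B.
Δrequired reserves = 4% × +$90B = +$3.6B.
Δexcess reserves = Δreserves − Δrequired = +$40B − (+$3.6B) = +$36.4 billion.

+$36.4 billion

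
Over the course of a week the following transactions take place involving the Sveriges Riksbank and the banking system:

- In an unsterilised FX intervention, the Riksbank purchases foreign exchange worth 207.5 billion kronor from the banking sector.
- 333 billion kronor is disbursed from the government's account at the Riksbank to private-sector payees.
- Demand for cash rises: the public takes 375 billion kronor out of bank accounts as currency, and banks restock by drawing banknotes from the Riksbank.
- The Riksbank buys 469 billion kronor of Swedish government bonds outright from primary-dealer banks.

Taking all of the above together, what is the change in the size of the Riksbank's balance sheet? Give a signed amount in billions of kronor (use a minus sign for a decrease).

+676.5 billion

Riksbank balance sheet:
  Assets:      Securities +469B, Foreign assets +207.5B
  Liabilities: Bank reserves +634.5B, Currency in circulation +375B, Government deposits −333B
Change in total Riksbank assets = +676.5 billion.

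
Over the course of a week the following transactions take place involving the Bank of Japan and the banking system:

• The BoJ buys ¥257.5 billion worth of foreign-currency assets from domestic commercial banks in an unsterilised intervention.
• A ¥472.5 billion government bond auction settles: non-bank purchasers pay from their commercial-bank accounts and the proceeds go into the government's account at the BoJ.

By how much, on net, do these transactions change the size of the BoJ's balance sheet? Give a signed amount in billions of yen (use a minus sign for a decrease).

BoJ balance sheet:
  Assets:      Foreign assets +¥257.5B
  Liabilities: Bank reserves −¥215B, Government deposits +¥472.5B
Change in total BoJ assets = +¥257.5 billion.

+¥257.5 billion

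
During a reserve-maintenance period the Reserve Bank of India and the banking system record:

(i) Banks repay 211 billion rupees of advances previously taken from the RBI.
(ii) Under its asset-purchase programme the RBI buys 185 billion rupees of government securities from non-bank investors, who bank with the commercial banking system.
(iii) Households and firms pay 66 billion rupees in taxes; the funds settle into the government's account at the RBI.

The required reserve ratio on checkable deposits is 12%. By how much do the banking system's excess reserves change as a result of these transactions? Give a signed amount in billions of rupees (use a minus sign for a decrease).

-106.28 billion

Discount-window repayment 211 billion rupees: reserves −211B, deposits 0.
Asset purchase (from non-banks) 185 billion rupees: reserves +185B, deposits +185B.
Government account inflow 66 billion rupees: reserves −66B, deposits −66B.
Totals: Δreserves = −92B, Δdeposits = +119B.
Δrequired reserves = 12% × +119B = +14.28B.
Δexcess reserves = Δreserves − Δrequired = −92B − (+14.28B) = -106.28 billion.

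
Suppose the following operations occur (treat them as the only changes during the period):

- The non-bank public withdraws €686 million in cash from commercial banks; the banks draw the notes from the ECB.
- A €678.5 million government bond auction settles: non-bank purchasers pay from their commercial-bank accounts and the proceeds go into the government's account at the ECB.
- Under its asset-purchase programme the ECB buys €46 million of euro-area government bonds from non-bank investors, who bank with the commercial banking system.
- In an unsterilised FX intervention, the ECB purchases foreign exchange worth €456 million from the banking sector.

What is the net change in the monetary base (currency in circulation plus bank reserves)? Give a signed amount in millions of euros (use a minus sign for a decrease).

Currency withdrawal €686 million: just a shift between currency and reserves — both are base money → 0.
Government account inflow €678.5 million: reserves shift to a non-base liability → −€678.5M.
Asset purchase (from non-banks) €46 million: ECB balance sheet expands → +€46M.
FX purchase €456 million: ECB balance sheet expands → +€456M.
Net: 0 − 678.5 + 46 + 456 = -€176.5 million.

-€176.5 million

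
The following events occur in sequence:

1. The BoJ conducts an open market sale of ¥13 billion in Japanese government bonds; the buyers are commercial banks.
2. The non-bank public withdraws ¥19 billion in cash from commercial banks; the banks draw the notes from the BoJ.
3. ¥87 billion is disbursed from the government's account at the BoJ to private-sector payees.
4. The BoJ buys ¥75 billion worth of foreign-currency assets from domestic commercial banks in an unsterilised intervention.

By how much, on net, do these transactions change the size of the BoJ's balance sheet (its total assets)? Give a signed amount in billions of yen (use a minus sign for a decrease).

BoJ balance sheet:
  Assets:      Securities −¥13B, Foreign assets +¥75B
  Liabilities: Bank reserves +¥130B, Currency in circulation +¥19B, Government deposits −¥87B
Change in total BoJ assets = +¥62 billion.

+¥62 billion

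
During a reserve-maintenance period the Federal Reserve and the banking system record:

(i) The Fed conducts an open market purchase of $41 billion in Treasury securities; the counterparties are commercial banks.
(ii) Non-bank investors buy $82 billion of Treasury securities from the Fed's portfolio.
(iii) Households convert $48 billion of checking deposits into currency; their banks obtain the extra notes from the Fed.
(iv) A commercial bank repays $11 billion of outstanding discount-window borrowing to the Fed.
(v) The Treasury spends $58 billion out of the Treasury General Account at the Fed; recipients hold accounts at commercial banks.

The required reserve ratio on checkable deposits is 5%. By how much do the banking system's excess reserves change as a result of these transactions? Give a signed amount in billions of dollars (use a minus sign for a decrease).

OMO purchase (from banks) $41 billion: reserves +$41B, deposits 0.
Asset sale (to non-banks) $82 billion: reserves −$82B, deposits −$82B.
Currency withdrawal $48 billion: reserves −$48B, deposits −$48B.
Discount-window repayment $11 billion: reserves −$11B, deposits 0.
Government spending $58 billion: reserves +$58B, deposits +$58B.
Totals: Δreserves = −$42B, Δdeposits = −$72B.
Δrequired reserves = 5% × −$72B = −$3.6B.
Δexcess reserves = Δreserves − Δrequired = −$42B − (−$3.6B) = -$38.4 billion.

-$38.4 billion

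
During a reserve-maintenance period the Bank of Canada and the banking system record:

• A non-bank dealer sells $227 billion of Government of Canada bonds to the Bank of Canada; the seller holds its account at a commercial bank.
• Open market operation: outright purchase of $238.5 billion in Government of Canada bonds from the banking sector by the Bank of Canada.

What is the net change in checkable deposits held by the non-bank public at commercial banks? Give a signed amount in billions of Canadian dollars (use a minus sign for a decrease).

+$227 billion

Bank of Canada balance sheet:
  Assets:      Securities +$465.5B
  Liabilities: Bank reserves +$465.5B
Commercial banking system:
  Assets:      Reserves at CB +$465.5B, Securities −$238.5B
  Liabilities: Checkable deposits +$227B
So the change in checkable deposits held by the non-bank public at commercial banks is +$227 billion.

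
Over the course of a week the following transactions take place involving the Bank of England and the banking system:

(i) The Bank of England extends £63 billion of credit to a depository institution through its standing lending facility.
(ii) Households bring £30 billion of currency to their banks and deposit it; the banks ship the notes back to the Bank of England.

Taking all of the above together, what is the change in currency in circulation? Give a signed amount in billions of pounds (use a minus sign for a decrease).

Discount-window loan £63 billion: no currency enters or leaves circulation → 0.
Currency deposit £30 billion: notes return to the central bank → −£30B.
Net: 0 − 30 = -£30 billion.

-£30 billion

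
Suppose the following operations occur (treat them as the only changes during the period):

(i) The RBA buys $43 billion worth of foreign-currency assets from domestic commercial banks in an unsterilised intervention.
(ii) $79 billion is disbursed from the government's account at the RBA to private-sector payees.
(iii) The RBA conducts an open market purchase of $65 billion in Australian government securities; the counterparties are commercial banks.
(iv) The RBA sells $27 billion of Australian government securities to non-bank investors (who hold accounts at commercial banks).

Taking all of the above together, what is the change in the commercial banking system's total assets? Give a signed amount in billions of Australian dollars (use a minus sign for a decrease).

FX purchase $43 billion: just an asset swap on bank balance sheets → 0.
Government spending $79 billion: bank balance sheets expand → +$79B.
OMO purchase (from banks) $65 billion: just an asset swap on bank balance sheets → 0.
Asset sale (to non-banks) $27 billion: bank balance sheets shrink → −$27B.
Net: 0 + 79 + 0 − 27 = +$52 billion.

+$52 billion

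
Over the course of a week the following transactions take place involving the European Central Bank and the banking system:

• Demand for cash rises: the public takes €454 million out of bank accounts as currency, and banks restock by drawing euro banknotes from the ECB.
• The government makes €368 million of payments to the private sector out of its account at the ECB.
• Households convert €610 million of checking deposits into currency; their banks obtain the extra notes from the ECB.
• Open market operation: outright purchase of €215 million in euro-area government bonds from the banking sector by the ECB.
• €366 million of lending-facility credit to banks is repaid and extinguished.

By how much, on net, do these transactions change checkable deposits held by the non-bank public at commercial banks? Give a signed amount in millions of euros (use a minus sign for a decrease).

ECB balance sheet:
  Assets:      Securities +€215M, Loans to banks −€366M
  Liabilities: Bank reserves −€847M, Currency in circulation +€1064M, Government deposits −€368M
Commercial banking system:
  Assets:      Reserves at CB −€847M, Securities −€215M
  Liabilities: Checkable deposits −€696M, Borrowings from CB −€366M
So the change in checkable deposits held by the non-bank public at commercial banks is -€696 million.

-€696 million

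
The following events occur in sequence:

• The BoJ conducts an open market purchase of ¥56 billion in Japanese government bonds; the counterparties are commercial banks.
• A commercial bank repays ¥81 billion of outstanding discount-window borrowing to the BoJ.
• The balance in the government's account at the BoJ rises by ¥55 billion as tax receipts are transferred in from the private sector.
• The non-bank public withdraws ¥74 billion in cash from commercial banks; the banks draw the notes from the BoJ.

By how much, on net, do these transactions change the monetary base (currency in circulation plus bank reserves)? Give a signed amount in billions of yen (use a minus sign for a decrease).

BoJ balance sheet:
  Assets:      Securities +¥56B, Loans to banks −¥81B
  Liabilities: Bank reserves −¥154B, Currency in circulation +¥74B, Government deposits +¥55B
Monetary base = currency + reserves: +¥74B + (−¥154B) = -¥80 billion.

-¥80 billion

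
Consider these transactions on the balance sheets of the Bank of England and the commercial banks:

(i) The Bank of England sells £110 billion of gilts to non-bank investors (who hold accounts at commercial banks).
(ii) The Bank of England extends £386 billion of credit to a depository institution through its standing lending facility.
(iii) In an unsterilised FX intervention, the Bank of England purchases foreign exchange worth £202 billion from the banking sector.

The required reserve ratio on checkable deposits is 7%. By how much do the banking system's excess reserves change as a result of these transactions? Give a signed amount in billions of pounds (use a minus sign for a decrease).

+£485.7 billion

Asset sale (to non-banks) £110 billion: reserves −£110B, deposits −£110B.
Discount-window loan £386 billion: reserves +£386B, deposits 0.
FX purchase £202 billion: reserves +£202B, deposits 0.
Totals: Δreserves = +£478B, Δdeposits = −£110B.
Δrequired reserves = 7% × −£110B = −£7.7B.
Δexcess reserves = Δreserves − Δrequired = +£478B − (−£7.7B) = +£485.7 billion.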